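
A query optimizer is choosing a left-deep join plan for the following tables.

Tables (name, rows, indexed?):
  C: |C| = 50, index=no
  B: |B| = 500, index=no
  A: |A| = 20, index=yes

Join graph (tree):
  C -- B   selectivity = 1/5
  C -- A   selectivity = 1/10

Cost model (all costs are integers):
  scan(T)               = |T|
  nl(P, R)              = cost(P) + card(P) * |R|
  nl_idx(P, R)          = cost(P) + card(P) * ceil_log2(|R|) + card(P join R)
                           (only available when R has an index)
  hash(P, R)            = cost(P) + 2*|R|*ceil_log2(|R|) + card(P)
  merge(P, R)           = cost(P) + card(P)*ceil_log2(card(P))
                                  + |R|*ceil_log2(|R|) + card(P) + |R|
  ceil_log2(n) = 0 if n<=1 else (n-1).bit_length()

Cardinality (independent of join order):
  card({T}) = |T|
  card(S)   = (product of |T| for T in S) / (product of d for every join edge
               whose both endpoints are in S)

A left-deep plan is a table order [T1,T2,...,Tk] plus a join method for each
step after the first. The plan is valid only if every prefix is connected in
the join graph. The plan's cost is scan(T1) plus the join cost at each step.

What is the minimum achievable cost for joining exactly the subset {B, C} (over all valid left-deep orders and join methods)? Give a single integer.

Selinger DP over subsets of {B,C}:
  {C}: scan cost=50, card=50
  {B}: scan cost=500, card=500
  {BC}: card=5000; try (C,hash)→1600, (B,merge)→5400, (C,merge)→5850, (B,hash)→9100, (B,nl)→25050, (C,nl)→25500; best=1600 via (C,hash)

1600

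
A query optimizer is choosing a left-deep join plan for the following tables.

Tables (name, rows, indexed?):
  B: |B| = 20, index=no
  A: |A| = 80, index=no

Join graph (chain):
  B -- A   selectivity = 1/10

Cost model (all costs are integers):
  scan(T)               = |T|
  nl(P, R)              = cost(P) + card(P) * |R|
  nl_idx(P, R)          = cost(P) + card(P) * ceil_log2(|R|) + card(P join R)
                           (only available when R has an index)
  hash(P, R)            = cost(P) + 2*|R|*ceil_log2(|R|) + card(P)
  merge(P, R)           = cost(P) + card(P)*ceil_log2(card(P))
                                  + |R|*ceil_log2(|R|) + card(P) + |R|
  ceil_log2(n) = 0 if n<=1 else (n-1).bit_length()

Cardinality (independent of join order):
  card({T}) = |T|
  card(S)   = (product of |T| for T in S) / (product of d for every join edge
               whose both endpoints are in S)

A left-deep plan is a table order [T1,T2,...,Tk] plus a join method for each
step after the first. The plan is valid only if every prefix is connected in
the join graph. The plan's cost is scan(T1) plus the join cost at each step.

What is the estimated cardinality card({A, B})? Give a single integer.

Tables in S: A(80), B(20)
Edges inside S: B-A(d=10)
numerator = 80 * 20 = 1600
denominator = 10 = 10
card(S) = 1600 / 10 = 160

160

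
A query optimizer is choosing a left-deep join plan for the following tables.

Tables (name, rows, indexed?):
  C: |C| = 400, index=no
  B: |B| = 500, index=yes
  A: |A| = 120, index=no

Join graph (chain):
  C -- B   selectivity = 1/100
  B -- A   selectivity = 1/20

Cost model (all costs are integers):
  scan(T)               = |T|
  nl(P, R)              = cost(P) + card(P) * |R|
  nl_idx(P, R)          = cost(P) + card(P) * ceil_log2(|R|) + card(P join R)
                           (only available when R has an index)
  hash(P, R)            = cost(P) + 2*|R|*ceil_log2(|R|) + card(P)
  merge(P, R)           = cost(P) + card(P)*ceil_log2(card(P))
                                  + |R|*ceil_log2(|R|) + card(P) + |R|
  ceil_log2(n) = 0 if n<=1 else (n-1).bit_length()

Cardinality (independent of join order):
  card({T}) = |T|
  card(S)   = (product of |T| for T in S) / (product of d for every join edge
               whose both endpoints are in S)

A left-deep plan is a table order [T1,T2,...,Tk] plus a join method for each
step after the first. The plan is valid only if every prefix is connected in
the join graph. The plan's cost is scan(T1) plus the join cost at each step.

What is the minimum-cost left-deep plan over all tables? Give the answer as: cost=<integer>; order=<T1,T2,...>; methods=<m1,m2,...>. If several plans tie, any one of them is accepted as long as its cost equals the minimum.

Selinger DP (subsets sized 1..n):
  {C}: scan cost=400, card=400
  {B}: scan cost=500, card=500
  {A}: scan cost=120, card=120
  {BC}: card=2000; try (B,nl_idx)→6000, (C,hash)→8200, (B,merge)→9400, (C,merge)→9500, (B,hash)→9800, (B,nl)→200400 …(+1); best=6000 via (B,nl_idx)
  {AB}: card=3000; try (A,hash)→2680, (B,nl_idx)→4200, (B,merge)→6080, (A,merge)→6460, (B,hash)→9240, (B,nl)→60120 …(+1); best=2680 via (A,hash)
  {ABC}: card=12000; try (A,hash)→9680, (C,hash)→12880, (A,merge)→30960, (C,merge)→45680, (A,nl)→246000, (C,nl)→1202680; best=9680 via (A,hash)

cost=9680; order=C,B,A; methods=nl_idx,hash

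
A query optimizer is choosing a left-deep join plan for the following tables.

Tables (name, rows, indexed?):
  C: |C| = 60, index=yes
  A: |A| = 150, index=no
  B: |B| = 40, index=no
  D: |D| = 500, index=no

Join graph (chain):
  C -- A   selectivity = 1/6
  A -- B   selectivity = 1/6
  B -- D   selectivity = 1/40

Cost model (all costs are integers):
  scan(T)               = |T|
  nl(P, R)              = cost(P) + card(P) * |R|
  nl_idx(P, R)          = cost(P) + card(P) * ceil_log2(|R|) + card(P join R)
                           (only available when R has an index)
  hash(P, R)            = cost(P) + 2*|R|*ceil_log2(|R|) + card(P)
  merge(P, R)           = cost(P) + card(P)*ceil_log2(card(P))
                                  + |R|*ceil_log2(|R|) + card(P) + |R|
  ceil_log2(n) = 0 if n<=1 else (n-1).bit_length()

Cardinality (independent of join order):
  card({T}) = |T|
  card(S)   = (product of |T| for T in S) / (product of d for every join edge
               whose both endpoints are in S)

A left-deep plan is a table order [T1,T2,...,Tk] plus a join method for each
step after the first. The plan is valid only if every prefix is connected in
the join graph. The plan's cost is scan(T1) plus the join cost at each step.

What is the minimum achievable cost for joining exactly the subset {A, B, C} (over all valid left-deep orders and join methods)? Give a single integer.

2500

Selinger DP over subsets of {A,B,C}:
  {C}: scan cost=60, card=60
  {A}: scan cost=150, card=150
  {B}: scan cost=40, card=40
  {AC}: card=1500; try (C,hash)→1020, (A,merge)→1830, (C,merge)→1920, (A,hash)→2520, (C,nl_idx)→2550, (A,nl)→9060 …(+1); best=1020 via (C,hash)
  {AB}: card=1000; try (B,hash)→780, (A,merge)→1670, (B,merge)→1780, (A,hash)→2480, (A,nl)→6040, (B,nl)→6150; best=780 via (B,hash)
  {ABC}: card=10000; try (C,hash)→2500, (B,hash)→3000, (C,merge)→12200, (C,nl_idx)→16780, (B,merge)→19300, (C,nl)→60780 …(+1); best=2500 via (C,hash)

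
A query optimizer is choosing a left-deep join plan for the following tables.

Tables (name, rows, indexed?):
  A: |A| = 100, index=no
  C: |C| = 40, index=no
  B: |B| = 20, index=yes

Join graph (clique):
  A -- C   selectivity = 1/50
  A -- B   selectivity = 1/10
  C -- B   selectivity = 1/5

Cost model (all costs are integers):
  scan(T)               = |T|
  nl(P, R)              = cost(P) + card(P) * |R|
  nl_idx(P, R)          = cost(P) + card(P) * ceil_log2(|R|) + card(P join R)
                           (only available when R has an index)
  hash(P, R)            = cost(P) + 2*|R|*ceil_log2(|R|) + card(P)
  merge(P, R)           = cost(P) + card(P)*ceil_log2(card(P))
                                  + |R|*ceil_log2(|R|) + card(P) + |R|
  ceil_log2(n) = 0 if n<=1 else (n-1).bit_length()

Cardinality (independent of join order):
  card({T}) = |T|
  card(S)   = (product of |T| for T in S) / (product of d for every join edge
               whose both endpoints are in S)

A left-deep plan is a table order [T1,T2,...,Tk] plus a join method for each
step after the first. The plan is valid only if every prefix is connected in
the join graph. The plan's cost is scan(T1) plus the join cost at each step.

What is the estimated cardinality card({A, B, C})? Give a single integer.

Tables in S: A(100), B(20), C(40)
Edges inside S: A-C(d=50), A-B(d=10), C-B(d=5)
numerator = 100 * 20 * 40 = 80000
denominator = 50 * 10 * 5 = 2500
card(S) = 80000 / 2500 = 32

32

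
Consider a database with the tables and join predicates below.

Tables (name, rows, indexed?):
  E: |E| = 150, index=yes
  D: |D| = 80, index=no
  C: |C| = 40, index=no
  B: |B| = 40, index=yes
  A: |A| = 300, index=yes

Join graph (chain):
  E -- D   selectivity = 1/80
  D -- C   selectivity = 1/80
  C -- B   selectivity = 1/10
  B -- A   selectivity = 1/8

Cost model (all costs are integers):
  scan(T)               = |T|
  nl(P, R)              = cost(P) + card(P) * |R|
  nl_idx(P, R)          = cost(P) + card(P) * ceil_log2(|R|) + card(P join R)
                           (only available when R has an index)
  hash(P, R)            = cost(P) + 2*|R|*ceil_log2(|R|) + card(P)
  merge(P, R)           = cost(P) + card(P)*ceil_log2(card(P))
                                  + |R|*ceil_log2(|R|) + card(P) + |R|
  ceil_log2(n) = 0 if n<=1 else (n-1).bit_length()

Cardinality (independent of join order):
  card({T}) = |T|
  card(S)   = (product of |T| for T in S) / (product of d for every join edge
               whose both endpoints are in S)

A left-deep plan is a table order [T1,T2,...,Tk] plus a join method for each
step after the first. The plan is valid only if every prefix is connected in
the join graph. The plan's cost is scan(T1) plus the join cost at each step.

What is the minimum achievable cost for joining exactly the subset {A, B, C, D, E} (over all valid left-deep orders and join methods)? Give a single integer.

Selinger DP over subsets of {A,B,C,D,E}:
  {E}: scan cost=150, card=150
  {D}: scan cost=80, card=80
  {C}: scan cost=40, card=40
  {B}: scan cost=40, card=40
  {A}: scan cost=300, card=300
  {DE}: card=150; try (E,nl_idx)→870, (D,hash)→1420, (E,merge)→2070, (D,merge)→2140, (E,hash)→2560, (E,nl)→12080 …(+1); best=870 via (E,nl_idx)
  {CD}: card=40; try (C,hash)→640, (D,merge)→960, (C,merge)→1000, (D,hash)→1200, (D,nl)→3240, (C,nl)→3280; best=640 via (C,hash)
  {BC}: card=160; try (B,nl_idx)→440, (C,hash)→560, (B,hash)→560, (C,merge)→600, (B,merge)→600, (C,nl)→1640 …(+1); best=440 via (B,nl_idx)
  {AB}: card=1500; try (B,hash)→1080, (A,nl_idx)→1900, (A,merge)→3320, (B,merge)→3580, (B,nl_idx)→3600, (A,hash)→5480 …(+2); best=1080 via (B,hash)
  {CDE}: card=75; try (E,nl_idx)→1035, (C,hash)→1500, (E,merge)→2270, (C,merge)→2500, (E,hash)→3080, (E,nl)→6640 …(+1); best=1035 via (E,nl_idx)
  {BCD}: card=160; try (B,nl_idx)→1040, (B,hash)→1160, (B,merge)→1200, (D,hash)→1720, (B,nl)→2240, (D,merge)→2520 …(+1); best=1040 via (B,nl_idx)
  {ABC}: card=6000; try (C,hash)→3060, (A,merge)→4880, (A,hash)→6000, (A,nl_idx)→7880, (C,merge)→19360, (A,nl)→48440 …(+1); best=3060 via (C,hash)
  {BCDE}: card=300; try (B,hash)→1590, (B,nl_idx)→1785, (B,merge)→1915, (E,nl_idx)→2620, (E,hash)→3600, (E,merge)→3830 …(+2); best=1590 via (B,hash)
  {ABCD}: card=6000; try (A,merge)→5480, (A,hash)→6600, (A,nl_idx)→8480, (D,hash)→10180, (A,nl)→49040, (D,merge)→87700 …(+1); best=5480 via (A,merge)
  {ABCDE}: card=11250; try (A,hash)→7290, (A,merge)→7590, (E,hash)→13880, (A,nl_idx)→15540, (E,nl_idx)→64730, (E,merge)→90830 …(+2); best=7290 via (A,hash)

7290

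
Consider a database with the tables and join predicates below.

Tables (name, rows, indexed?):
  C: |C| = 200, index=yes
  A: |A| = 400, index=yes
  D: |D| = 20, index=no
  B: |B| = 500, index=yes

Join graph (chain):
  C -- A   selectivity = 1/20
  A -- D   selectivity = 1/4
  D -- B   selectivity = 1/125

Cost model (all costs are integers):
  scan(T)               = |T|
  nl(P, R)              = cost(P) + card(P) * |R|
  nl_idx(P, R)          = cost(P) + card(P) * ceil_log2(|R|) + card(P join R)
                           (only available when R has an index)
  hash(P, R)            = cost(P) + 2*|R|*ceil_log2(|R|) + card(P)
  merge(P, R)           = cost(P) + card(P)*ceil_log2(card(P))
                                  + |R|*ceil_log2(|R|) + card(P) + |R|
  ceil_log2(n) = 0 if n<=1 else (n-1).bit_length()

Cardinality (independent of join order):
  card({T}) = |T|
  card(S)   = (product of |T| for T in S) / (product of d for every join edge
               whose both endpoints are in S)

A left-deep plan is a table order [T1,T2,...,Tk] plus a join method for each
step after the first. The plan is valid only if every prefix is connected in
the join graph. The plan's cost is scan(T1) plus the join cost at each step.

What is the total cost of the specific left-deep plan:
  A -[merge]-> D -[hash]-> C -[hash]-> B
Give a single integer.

step 1: scan A: cost=400, card=400
step 2: join D via merge
    card(P join D) = 400*20/(4) = 2000
    cost = 400 + 400*9 + 20*5 + 400 + 20 = 4520
step 3: join C via hash
    card(P join C) = 2000*200/(20) = 20000
    cost = 4520 + 2*200*8 + 2000 = 9720
step 4: join B via hash
    card(P join B) = 20000*500/(125) = 80000
    cost = 9720 + 2*500*9 + 20000 = 38720

38720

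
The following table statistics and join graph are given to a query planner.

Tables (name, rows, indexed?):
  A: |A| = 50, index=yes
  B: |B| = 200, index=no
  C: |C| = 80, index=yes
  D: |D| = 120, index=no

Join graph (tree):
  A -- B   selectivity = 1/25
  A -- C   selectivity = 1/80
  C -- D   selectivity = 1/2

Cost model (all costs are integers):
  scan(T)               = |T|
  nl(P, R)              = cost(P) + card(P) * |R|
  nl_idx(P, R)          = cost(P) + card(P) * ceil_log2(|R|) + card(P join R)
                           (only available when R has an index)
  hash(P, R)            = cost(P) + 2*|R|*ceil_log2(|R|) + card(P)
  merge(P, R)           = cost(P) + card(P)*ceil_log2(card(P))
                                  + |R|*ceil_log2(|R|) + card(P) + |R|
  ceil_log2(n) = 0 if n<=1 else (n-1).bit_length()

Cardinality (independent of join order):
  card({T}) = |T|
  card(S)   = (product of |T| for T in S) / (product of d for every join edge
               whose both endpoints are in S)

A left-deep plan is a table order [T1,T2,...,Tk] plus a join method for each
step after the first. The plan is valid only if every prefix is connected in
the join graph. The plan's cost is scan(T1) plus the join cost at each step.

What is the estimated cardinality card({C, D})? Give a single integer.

Tables in S: C(80), D(120)
Edges inside S: C-D(d=2)
numerator = 80 * 120 = 9600
denominator = 2 = 2
card(S) = 9600 / 2 = 4800

4800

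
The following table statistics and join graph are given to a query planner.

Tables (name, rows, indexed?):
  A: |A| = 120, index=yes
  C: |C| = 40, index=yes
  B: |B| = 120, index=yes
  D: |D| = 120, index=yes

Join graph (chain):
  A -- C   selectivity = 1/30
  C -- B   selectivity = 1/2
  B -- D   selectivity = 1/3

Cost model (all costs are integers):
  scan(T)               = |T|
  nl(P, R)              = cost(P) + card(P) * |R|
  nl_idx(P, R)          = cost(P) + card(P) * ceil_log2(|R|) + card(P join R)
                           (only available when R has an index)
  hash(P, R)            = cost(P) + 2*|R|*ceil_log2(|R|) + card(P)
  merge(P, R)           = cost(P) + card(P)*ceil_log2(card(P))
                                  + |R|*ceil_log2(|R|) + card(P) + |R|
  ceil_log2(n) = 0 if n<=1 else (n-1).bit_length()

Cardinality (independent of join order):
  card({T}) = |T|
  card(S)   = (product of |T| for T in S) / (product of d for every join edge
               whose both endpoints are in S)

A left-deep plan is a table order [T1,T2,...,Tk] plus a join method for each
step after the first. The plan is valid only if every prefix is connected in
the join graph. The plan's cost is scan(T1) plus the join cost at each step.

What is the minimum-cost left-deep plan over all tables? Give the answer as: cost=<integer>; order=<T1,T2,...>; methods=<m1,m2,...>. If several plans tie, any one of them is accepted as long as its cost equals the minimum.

cost=13600; order=C,A,B,D; methods=nl_idx,hash,hash

Selinger DP (subsets sized 1..n):
  {A}: scan cost=120, card=120
  {C}: scan cost=40, card=40
  {B}: scan cost=120, card=120
  {D}: scan cost=120, card=120
  {AC}: card=160; try (A,nl_idx)→480, (C,hash)→720, (C,nl_idx)→1000, (A,merge)→1280, (C,merge)→1360, (A,hash)→1760 …(+2); best=480 via (A,nl_idx)
  {BC}: card=2400; try (C,hash)→720, (B,merge)→1280, (C,merge)→1360, (B,hash)→1760, (B,nl_idx)→2720, (C,nl_idx)→3240 …(+2); best=720 via (C,hash)
  {BD}: card=4800; try (D,hash)→1920, (B,hash)→1920, (D,merge)→2040, (B,merge)→2040, (D,nl_idx)→5760, (B,nl_idx)→5760 …(+2); best=1920 via (D,hash)
  {ABC}: card=9600; try (B,hash)→2320, (B,merge)→2880, (A,hash)→4800, (B,nl_idx)→11200, (B,nl)→19680, (A,nl_idx)→27120 …(+2); best=2320 via (B,hash)
  {BCD}: card=96000; try (D,hash)→4800, (C,hash)→7200, (D,merge)→32880, (C,merge)→69400, (D,nl_idx)→113520, (C,nl_idx)→126720 …(+2); best=4800 via (D,hash)
  {ABCD}: card=384000; try (D,hash)→13600, (A,hash)→102480, (D,merge)→147280, (D,nl_idx)→453520, (A,nl_idx)→1060800, (D,nl)→1154320 …(+2); best=13600 via (D,hash)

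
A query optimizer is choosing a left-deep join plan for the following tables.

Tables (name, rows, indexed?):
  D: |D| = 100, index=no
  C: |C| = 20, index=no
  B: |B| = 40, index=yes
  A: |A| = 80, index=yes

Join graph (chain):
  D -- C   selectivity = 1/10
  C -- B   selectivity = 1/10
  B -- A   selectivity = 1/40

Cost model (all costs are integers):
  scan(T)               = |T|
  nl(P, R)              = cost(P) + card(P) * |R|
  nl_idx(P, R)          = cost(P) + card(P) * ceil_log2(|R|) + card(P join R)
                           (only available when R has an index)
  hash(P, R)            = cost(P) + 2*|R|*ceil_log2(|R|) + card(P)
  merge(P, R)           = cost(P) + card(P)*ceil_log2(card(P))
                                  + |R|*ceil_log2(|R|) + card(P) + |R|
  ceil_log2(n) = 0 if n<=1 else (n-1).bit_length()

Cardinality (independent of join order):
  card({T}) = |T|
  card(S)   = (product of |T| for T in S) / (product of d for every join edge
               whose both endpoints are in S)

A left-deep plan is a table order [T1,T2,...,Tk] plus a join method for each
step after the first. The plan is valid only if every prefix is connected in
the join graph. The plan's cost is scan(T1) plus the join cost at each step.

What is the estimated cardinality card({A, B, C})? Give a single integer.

Tables in S: A(80), B(40), C(20)
Edges inside S: C-B(d=10), B-A(d=40)
numerator = 80 * 40 * 20 = 64000
denominator = 10 * 40 = 400
card(S) = 64000 / 400 = 160

160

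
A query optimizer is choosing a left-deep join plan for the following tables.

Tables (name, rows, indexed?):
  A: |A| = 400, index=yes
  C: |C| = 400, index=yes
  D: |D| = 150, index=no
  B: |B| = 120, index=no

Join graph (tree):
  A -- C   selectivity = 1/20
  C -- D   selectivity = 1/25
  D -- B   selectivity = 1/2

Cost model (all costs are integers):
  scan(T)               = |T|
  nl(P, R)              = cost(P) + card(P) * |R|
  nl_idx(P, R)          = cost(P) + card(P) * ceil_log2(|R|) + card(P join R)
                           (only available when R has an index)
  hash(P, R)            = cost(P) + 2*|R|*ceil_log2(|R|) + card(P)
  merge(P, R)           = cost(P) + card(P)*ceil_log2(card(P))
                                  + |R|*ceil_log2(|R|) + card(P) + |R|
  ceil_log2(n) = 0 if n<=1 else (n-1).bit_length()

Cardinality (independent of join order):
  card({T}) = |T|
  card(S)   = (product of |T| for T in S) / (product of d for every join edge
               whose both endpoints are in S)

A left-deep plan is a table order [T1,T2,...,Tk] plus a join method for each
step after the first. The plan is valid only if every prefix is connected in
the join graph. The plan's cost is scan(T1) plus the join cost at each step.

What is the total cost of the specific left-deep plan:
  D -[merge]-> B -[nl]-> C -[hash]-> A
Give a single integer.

3753660

step 1: scan D: cost=150, card=150
step 2: join B via merge
    card(P join B) = 150*120/(2) = 9000
    cost = 150 + 150*8 + 120*7 + 150 + 120 = 2460
step 3: join C via nl
    card(P join C) = 9000*400/(25) = 144000
    cost = 2460 + 9000*400 = 3602460
step 4: join A via hash
    card(P join A) = 144000*400/(20) = 2880000
    cost = 3602460 + 2*400*9 + 144000 = 3753660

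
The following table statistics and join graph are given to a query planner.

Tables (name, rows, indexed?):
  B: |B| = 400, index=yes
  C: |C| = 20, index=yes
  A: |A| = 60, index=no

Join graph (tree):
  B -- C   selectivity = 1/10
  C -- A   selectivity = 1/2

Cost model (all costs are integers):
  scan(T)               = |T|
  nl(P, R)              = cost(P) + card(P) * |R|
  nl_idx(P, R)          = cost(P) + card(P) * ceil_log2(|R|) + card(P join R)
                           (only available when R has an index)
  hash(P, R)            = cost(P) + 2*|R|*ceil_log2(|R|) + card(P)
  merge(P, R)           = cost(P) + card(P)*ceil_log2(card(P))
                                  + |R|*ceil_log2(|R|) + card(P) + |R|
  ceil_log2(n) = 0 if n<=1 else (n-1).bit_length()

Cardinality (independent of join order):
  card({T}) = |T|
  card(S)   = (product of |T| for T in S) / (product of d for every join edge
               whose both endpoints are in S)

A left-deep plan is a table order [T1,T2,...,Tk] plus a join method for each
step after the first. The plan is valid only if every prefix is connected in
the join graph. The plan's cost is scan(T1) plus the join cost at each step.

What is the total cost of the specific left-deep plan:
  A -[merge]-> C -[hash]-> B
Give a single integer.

step 1: scan A: cost=60, card=60
step 2: join C via merge
    card(P join C) = 60*20/(2) = 600
    cost = 60 + 60*6 + 20*5 + 60 + 20 = 600
step 3: join B via hash
    card(P join B) = 600*400/(10) = 24000
    cost = 600 + 2*400*9 + 600 = 8400

8400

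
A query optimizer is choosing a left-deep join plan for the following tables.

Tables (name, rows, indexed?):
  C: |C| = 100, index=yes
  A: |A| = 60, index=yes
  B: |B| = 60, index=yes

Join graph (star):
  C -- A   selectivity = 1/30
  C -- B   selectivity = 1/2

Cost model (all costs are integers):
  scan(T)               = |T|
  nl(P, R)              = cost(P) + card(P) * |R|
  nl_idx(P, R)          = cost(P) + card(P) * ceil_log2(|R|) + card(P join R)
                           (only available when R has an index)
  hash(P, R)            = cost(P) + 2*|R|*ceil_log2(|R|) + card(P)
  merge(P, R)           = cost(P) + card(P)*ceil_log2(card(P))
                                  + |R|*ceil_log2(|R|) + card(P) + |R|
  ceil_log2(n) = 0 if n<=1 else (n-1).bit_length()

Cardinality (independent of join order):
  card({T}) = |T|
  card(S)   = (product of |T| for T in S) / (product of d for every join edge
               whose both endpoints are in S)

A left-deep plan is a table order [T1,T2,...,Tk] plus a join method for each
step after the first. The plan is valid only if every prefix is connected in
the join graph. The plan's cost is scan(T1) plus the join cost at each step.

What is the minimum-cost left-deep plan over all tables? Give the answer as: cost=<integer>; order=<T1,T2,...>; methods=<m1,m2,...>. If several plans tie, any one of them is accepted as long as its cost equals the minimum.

cost=1600; order=A,C,B; methods=nl_idx,hash

Selinger DP (subsets sized 1..n):
  {C}: scan cost=100, card=100
  {A}: scan cost=60, card=60
  {B}: scan cost=60, card=60
  {AC}: card=200; try (C,nl_idx)→680, (A,nl_idx)→900, (A,hash)→920, (C,merge)→1280, (A,merge)→1320, (C,hash)→1520 …(+2); best=680 via (C,nl_idx)
  {BC}: card=3000; try (B,hash)→920, (C,merge)→1280, (B,merge)→1320, (C,hash)→1520, (C,nl_idx)→3480, (B,nl_idx)→3700 …(+2); best=920 via (B,hash)
  {ABC}: card=6000; try (B,hash)→1600, (B,merge)→2900, (A,hash)→4640, (B,nl_idx)→7880, (B,nl)→12680, (A,nl_idx)→24920 …(+2); best=1600 via (B,hash)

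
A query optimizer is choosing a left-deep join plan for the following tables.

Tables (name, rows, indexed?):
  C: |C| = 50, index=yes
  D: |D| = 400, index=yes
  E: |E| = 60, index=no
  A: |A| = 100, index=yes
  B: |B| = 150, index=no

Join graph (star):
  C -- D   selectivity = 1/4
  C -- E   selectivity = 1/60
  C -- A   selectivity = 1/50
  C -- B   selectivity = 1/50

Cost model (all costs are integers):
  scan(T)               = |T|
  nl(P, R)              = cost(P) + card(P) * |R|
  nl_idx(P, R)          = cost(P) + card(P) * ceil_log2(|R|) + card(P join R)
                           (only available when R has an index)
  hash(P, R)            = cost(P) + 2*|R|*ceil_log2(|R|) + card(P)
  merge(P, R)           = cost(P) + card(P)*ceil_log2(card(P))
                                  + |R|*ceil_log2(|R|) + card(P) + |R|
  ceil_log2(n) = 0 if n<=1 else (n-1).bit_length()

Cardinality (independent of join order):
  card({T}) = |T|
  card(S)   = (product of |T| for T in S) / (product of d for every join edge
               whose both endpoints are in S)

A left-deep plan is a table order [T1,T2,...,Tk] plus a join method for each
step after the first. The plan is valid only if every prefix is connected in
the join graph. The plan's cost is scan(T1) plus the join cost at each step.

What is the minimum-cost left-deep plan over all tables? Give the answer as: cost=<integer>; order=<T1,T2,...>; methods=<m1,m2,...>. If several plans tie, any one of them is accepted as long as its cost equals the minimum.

Selinger DP (subsets sized 1..n):
  {C}: scan cost=50, card=50
  {D}: scan cost=400, card=400
  {E}: scan cost=60, card=60
  {A}: scan cost=100, card=100
  {B}: scan cost=150, card=150
  {CD}: card=5000; try (C,hash)→1400, (D,merge)→4400, (C,merge)→4750, (D,nl_idx)→5500, (D,hash)→7300, (C,nl_idx)→7800 …(+2); best=1400 via (C,hash)
  {CE}: card=50; try (C,nl_idx)→470, (C,hash)→720, (E,hash)→820, (E,merge)→820, (C,merge)→830, (E,nl)→3050 …(+1); best=470 via (C,nl_idx)
  {AC}: card=100; try (A,nl_idx)→500, (C,hash)→800, (C,nl_idx)→800, (A,merge)→1200, (C,merge)→1250, (A,hash)→1500 …(+2); best=500 via (A,nl_idx)
  {BC}: card=150; try (C,hash)→900, (C,nl_idx)→1200, (B,merge)→1750, (C,merge)→1850, (B,hash)→2500, (B,nl)→7550 …(+1); best=900 via (C,hash)
  {CDE}: card=5000; try (D,merge)→4820, (D,nl_idx)→5920, (E,hash)→7120, (D,hash)→7720, (D,nl)→20470, (E,merge)→71820 …(+1); best=4820 via (D,merge)
  {ACD}: card=10000; try (D,merge)→5300, (D,hash)→7800, (A,hash)→7800, (D,nl_idx)→11400, (D,nl)→40500, (A,nl_idx)→46400 …(+2); best=5300 via (D,merge)
  {BCD}: card=15000; try (D,merge)→6250, (D,hash)→8250, (B,hash)→8800, (D,nl_idx)→17250, (D,nl)→60900, (B,merge)→72750 …(+1); best=6250 via (D,merge)
  {ACE}: card=100; try (A,nl_idx)→920, (E,hash)→1320, (A,merge)→1620, (E,merge)→1720, (A,hash)→1920, (A,nl)→5470 …(+1); best=920 via (A,nl_idx)
  {BCE}: card=150; try (E,hash)→1770, (B,merge)→2170, (E,merge)→2670, (B,hash)→2920, (B,nl)→7970, (E,nl)→9900; best=1770 via (E,hash)
  {ABC}: card=300; try (A,nl_idx)→2250, (A,hash)→2450, (B,merge)→2650, (B,hash)→3000, (A,merge)→3050, (B,nl)→15500 …(+1); best=2250 via (A,nl_idx)
  {ACDE}: card=10000; try (D,merge)→5720, (D,hash)→8220, (A,hash)→11220, (D,nl_idx)→11820, (E,hash)→16020, (D,nl)→40920 …(+5); best=5720 via (D,merge)
  {BCDE}: card=15000; try (D,merge)→7120, (D,hash)→9120, (B,hash)→12220, (D,nl_idx)→18120, (E,hash)→21970, (D,nl)→61770 …(+4); best=7120 via (D,merge)
  {ABCD}: card=30000; try (D,merge)→9250, (D,hash)→9750, (B,hash)→17700, (A,hash)→22650, (D,nl_idx)→34950, (D,nl)→122250 …(+5); best=9250 via (D,merge)
  {ABCE}: card=300; try (B,merge)→3070, (A,nl_idx)→3120, (E,hash)→3270, (A,hash)→3320, (B,hash)→3420, (A,merge)→3920 …(+4); best=3070 via (B,merge)
  {ABCDE}: card=30000; try (D,merge)→10070, (D,hash)→10570, (B,hash)→18120, (A,hash)→23520, (D,nl_idx)→35770, (E,hash)→39970 …(+8); best=10070 via (D,merge)

cost=10070; order=E,C,A,B,D; methods=nl_idx,nl_idx,merge,merge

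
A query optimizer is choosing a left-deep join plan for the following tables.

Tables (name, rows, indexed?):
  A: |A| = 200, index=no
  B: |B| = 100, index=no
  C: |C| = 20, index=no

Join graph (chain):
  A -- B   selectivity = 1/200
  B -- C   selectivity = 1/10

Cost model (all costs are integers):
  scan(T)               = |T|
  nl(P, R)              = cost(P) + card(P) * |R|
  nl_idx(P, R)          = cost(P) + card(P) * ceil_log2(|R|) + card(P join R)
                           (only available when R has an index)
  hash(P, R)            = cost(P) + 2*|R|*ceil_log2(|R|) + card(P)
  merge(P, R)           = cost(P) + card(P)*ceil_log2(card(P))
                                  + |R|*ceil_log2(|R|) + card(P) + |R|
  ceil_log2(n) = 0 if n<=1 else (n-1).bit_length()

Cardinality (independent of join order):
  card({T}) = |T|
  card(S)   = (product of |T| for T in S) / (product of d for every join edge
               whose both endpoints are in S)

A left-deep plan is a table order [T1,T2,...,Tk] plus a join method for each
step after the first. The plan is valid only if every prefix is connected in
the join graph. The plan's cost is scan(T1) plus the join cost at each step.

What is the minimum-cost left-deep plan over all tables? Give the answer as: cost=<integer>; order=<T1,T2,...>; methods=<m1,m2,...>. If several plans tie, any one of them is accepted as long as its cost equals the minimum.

cost=2100; order=A,B,C; methods=hash,hash

Selinger DP (subsets sized 1..n):
  {A}: scan cost=200, card=200
  {B}: scan cost=100, card=100
  {C}: scan cost=20, card=20
  {AB}: card=100; try (B,hash)→1800, (A,merge)→2700, (B,merge)→2800, (A,hash)→3400, (A,nl)→20100, (B,nl)→20200; best=1800 via (B,hash)
  {BC}: card=200; try (C,hash)→400, (B,merge)→940, (C,merge)→1020, (B,hash)→1440, (B,nl)→2020, (C,nl)→2100; best=400 via (C,hash)
  {ABC}: card=200; try (C,hash)→2100, (C,merge)→2720, (C,nl)→3800, (A,hash)→3800, (A,merge)→4000, (A,nl)→40400; best=2100 via (C,hash)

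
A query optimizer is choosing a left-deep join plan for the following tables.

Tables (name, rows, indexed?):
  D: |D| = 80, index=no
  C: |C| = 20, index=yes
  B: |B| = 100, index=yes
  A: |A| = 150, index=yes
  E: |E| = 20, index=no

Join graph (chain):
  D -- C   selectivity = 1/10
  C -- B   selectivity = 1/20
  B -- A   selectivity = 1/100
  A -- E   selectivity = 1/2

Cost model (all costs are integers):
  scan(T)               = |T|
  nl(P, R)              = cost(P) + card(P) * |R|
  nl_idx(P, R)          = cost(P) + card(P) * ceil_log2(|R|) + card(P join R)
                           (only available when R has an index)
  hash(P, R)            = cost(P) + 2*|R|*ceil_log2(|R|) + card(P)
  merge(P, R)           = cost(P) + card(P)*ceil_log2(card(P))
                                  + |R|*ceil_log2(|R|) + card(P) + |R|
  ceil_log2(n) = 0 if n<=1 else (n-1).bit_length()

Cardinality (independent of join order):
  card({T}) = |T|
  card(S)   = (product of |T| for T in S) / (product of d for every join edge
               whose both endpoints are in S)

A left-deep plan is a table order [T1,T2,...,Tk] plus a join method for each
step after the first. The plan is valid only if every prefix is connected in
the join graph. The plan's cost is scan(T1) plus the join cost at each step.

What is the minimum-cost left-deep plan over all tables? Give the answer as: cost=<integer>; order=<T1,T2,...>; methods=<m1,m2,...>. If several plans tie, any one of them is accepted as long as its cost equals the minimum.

Selinger DP (subsets sized 1..n):
  {D}: scan cost=80, card=80
  {C}: scan cost=20, card=20
  {B}: scan cost=100, card=100
  {A}: scan cost=150, card=150
  {E}: scan cost=20, card=20
  {CD}: card=160; try (C,hash)→360, (C,nl_idx)→640, (D,merge)→780, (C,merge)→840, (D,hash)→1160, (D,nl)→1620 …(+1); best=360 via (C,hash)
  {BC}: card=100; try (B,nl_idx)→260, (C,hash)→400, (C,nl_idx)→700, (B,merge)→940, (C,merge)→1020, (B,hash)→1440 …(+2); best=260 via (B,nl_idx)
  {AB}: card=150; try (A,nl_idx)→1050, (B,nl_idx)→1350, (B,hash)→1700, (A,merge)→2250, (B,merge)→2300, (A,hash)→2600 …(+2); best=1050 via (A,nl_idx)
  {AE}: card=1500; try (E,hash)→500, (A,merge)→1490, (E,merge)→1620, (A,nl_idx)→1680, (A,hash)→2440, (A,nl)→3020 …(+1); best=500 via (E,hash)
  {BCD}: card=800; try (D,hash)→1480, (D,merge)→1700, (B,hash)→1920, (B,nl_idx)→2280, (B,merge)→2600, (D,nl)→8260 …(+1); best=1480 via (D,hash)
  {ABC}: card=150; try (A,nl_idx)→1210, (C,hash)→1400, (C,nl_idx)→1950, (A,merge)→2410, (C,merge)→2520, (A,hash)→2760 …(+2); best=1210 via (A,nl_idx)
  {ABE}: card=1500; try (E,hash)→1400, (E,merge)→2520, (B,hash)→3400, (E,nl)→4050, (B,nl_idx)→12500, (B,merge)→19300 …(+1); best=1400 via (E,hash)
  {ABCD}: card=1200; try (D,hash)→2480, (D,merge)→3200, (A,hash)→4680, (A,nl_idx)→9080, (A,merge)→11630, (D,nl)→13210 …(+1); best=2480 via (D,hash)
  {ABCE}: card=1500; try (E,hash)→1560, (E,merge)→2680, (C,hash)→3100, (E,nl)→4210, (C,nl_idx)→10400, (C,merge)→19520 …(+1); best=1560 via (E,hash)
  {ABCDE}: card=12000; try (E,hash)→3880, (D,hash)→4180, (E,merge)→17000, (D,merge)→20200, (E,nl)→26480, (D,nl)→121560; best=3880 via (E,hash)

cost=3880; order=C,B,A,D,E; methods=nl_idx,nl_idx,hash,hash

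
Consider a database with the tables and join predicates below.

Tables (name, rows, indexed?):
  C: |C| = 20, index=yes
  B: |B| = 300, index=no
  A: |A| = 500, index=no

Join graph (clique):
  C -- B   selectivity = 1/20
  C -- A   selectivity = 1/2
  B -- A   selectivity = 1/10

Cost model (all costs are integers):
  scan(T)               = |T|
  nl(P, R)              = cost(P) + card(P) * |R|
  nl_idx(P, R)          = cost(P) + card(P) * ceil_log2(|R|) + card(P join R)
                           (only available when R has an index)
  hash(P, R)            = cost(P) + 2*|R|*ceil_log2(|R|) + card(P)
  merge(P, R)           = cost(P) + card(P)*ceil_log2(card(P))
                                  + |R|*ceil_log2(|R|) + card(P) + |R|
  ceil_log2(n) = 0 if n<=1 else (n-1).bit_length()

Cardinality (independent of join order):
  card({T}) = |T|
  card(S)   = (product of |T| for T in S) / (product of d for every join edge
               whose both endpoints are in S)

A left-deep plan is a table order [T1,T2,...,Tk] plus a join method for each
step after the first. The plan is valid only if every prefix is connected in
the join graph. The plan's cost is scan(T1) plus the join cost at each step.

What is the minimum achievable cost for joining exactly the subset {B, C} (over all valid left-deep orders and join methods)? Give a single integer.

Selinger DP over subsets of {B,C}:
  {C}: scan cost=20, card=20
  {B}: scan cost=300, card=300
  {BC}: card=300; try (C,hash)→800, (C,nl_idx)→2100, (B,merge)→3140, (C,merge)→3420, (B,hash)→5440, (B,nl)→6020 …(+1); best=800 via (C,hash)

800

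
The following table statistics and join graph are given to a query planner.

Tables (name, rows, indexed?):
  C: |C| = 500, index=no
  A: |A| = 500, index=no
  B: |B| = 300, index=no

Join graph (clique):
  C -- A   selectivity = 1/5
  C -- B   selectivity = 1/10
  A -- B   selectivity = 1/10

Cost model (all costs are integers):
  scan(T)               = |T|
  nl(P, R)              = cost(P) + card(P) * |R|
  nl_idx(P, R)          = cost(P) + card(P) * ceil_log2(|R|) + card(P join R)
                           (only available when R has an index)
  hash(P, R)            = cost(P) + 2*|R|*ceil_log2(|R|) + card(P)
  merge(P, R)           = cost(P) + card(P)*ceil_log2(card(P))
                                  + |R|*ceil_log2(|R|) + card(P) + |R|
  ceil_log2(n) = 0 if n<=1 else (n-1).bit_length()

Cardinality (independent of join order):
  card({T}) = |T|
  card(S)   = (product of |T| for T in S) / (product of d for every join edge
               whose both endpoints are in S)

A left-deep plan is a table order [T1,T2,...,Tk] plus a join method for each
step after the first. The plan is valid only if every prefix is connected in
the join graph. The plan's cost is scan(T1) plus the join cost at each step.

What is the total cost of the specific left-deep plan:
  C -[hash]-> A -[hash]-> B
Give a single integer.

65400

step 1: scan C: cost=500, card=500
step 2: join A via hash
    card(P join A) = 500*500/(5) = 50000
    cost = 500 + 2*500*9 + 500 = 10000
step 3: join B via hash
    card(P join B) = 50000*300/(10*10) = 150000
    cost = 10000 + 2*300*9 + 50000 = 65400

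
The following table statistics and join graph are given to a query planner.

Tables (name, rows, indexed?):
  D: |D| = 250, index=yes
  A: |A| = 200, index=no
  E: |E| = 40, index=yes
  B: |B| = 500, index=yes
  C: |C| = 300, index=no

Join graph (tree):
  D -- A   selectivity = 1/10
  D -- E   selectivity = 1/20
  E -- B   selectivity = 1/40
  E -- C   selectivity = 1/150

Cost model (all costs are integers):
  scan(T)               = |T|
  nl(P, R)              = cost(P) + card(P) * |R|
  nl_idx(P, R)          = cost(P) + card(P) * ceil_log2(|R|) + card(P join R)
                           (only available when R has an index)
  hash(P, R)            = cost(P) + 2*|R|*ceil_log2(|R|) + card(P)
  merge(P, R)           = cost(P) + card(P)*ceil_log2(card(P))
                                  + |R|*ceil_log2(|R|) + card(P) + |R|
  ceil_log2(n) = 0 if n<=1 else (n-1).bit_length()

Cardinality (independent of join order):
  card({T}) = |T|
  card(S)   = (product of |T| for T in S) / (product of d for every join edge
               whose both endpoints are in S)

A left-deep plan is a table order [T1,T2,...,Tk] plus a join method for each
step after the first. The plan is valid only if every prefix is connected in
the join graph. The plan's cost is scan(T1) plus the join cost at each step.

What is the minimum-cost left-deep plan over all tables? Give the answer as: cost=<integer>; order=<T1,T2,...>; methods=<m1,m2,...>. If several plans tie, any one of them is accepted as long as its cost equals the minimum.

Selinger DP (subsets sized 1..n):
  {D}: scan cost=250, card=250
  {A}: scan cost=200, card=200
  {E}: scan cost=40, card=40
  {B}: scan cost=500, card=500
  {C}: scan cost=300, card=300
  {AD}: card=5000; try (A,hash)→3700, (D,merge)→4250, (A,merge)→4300, (D,hash)→4400, (D,nl_idx)→6800, (D,nl)→50200 …(+1); best=3700 via (A,hash)
  {DE}: card=500; try (D,nl_idx)→860, (E,hash)→980, (E,nl_idx)→2250, (D,merge)→2570, (E,merge)→2780, (D,hash)→4080 …(+2); best=860 via (D,nl_idx)
  {BE}: card=500; try (B,nl_idx)→900, (E,hash)→1480, (E,nl_idx)→4000, (B,merge)→5320, (E,merge)→5780, (B,hash)→9080 …(+2); best=900 via (B,nl_idx)
  {CE}: card=80; try (E,hash)→1080, (E,nl_idx)→2180, (C,merge)→3320, (E,merge)→3580, (C,hash)→5480, (C,nl)→12040 …(+1); best=1080 via (E,hash)
  {ADE}: card=10000; try (A,hash)→4560, (A,merge)→7660, (E,hash)→9180, (E,nl_idx)→43700, (E,merge)→73980, (A,nl)→100860 …(+1); best=4560 via (A,hash)
  {BDE}: card=6250; try (D,hash)→5400, (D,merge)→8150, (B,hash)→10360, (B,merge)→10860, (D,nl_idx)→11150, (B,nl_idx)→11610 …(+2); best=5400 via (D,hash)
  {CDE}: card=1000; try (D,nl_idx)→2720, (D,merge)→3970, (D,hash)→5160, (C,hash)→6760, (C,merge)→8860, (D,nl)→21080 …(+1); best=2720 via (D,nl_idx)
  {BCE}: card=1000; try (B,nl_idx)→2800, (B,merge)→6720, (C,hash)→6800, (C,merge)→8900, (B,hash)→10160, (B,nl)→41080 …(+1); best=2800 via (B,nl_idx)
  {ABDE}: card=125000; try (A,hash)→14850, (B,hash)→23560, (A,merge)→94700, (B,merge)→159560, (B,nl_idx)→219560, (A,nl)→1255400 …(+1); best=14850 via (A,hash)
  {ACDE}: card=20000; try (A,hash)→6920, (A,merge)→15520, (C,hash)→19960, (C,merge)→157560, (A,nl)→202720, (C,nl)→3004560; best=6920 via (A,hash)
  {BCDE}: card=12500; try (D,hash)→7800, (B,hash)→12720, (D,merge)→16050, (C,hash)→17050, (B,merge)→18720, (D,nl_idx)→23300 …(+5); best=7800 via (D,hash)
  {ABCDE}: card=250000; try (A,hash)→23500, (B,hash)→35920, (C,hash)→145250, (A,merge)→197100, (B,merge)→331920, (B,nl_idx)→436920 …(+4); best=23500 via (A,hash)

cost=23500; order=C,E,B,D,A; methods=hash,nl_idx,hash,hash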